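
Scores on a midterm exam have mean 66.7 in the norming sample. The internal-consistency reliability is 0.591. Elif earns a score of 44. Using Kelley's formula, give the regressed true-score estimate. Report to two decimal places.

T̂ = ρX + (1 − ρ)μ
  = 0.591 × 44 + 0.409 × 66.7
  = 26.004 + 27.2803
  = 53.284
  ≈ 53.28

53.28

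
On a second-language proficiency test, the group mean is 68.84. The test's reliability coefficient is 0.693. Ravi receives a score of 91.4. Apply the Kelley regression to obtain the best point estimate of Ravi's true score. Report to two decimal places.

84.47

T̂ = ρX + (1 − ρ)μ
  = 0.693 × 91.4 + 0.307 × 68.84
  = 63.3402 + 21.13388
  = 84.474
  ≈ 84.47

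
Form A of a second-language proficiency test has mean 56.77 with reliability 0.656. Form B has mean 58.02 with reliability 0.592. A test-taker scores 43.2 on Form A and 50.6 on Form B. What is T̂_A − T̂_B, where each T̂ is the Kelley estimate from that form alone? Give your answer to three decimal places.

-5.759

T̂_A = 0.656(43.2) + 0.344(56.77) = 47.86808
T̂_B = 0.592(50.6) + 0.408(58.02) = 53.62736
T̂_A − T̂_B = -5.75928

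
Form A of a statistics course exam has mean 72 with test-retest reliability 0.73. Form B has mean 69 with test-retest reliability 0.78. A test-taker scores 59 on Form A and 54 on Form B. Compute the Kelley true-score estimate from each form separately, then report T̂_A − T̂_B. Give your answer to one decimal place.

5.2

T̂_A = 0.73(59) + 0.27(72) = 62.510
T̂_B = 0.78(54) + 0.22(69) = 57.300
T̂_A − T̂_B = 5.210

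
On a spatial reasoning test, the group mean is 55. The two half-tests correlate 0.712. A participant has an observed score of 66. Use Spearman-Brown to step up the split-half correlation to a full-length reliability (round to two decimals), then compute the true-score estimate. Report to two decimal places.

64.13

Spearman-Brown: ρ = 2r/(1 + r) = 2(0.712)/(1 + 0.712) = 1.4240/1.712 = 0.8318 → 0.83
T̂ = 0.83(66) + 0.17(55) = 54.78 + 9.35 = 64.130 → 64.13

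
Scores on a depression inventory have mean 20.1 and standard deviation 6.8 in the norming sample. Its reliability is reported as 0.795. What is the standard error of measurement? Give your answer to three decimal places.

3.079

SEM = SD · √(1 − ρ) = 6.8 × √0.205 = 6.8 × 0.4528 = 3.0788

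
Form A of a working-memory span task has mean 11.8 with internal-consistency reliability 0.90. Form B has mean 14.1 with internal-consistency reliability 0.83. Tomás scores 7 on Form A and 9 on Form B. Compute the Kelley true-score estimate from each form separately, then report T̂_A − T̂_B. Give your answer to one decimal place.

-2.4

T̂_A = 0.90(7) + 0.10(11.8) = 7.480
T̂_B = 0.83(9) + 0.17(14.1) = 9.867
T̂_A − T̂_B = -2.387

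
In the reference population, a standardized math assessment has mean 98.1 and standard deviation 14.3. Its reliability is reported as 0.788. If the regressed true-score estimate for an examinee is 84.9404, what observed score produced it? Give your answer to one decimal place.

81.4

T̂ = ρX + (1 − ρ)μ  ⇒  X = (T̂ − (1 − ρ)μ) / ρ
X = (84.9404 − 0.212 × 98.1) / 0.788 = (84.9404 − 20.7972) / 0.788 = 64.1432 / 0.788 = 81.400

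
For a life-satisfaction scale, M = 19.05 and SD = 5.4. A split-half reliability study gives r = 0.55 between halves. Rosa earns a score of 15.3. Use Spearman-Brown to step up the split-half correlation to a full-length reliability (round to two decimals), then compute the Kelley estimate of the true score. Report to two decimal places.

Spearman-Brown: ρ = 2r/(1 + r) = 2(0.55)/(1 + 0.55) = 1.100/1.55 = 0.7097 → 0.71
T̂ = 0.71(15.3) + 0.29(19.05) = 10.863 + 5.5245 = 16.387 → 16.39

16.39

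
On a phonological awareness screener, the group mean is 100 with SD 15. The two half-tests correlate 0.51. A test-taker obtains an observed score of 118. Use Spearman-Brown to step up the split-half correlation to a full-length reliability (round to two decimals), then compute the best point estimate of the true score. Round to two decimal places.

Spearman-Brown: ρ = 2r/(1 + r) = 2(0.51)/(1 + 0.51) = 1.020/1.51 = 0.6755 → 0.68
Kelley's formula gives T̂ = 0.68·118 + 0.32·100 = 80.24 + 32.00 = 112.240.

112.24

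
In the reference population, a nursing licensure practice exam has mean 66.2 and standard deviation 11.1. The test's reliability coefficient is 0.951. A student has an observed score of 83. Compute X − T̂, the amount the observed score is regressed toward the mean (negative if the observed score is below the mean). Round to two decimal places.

Weight the observed score by reliability and the mean by (1 − reliability): T̂ = 0.951·83 + 0.049·66.2 = 78.933 + 3.2438 = 82.1768.
X − T̂ = 83 − 82.177 = 0.823 → 0.82

0.82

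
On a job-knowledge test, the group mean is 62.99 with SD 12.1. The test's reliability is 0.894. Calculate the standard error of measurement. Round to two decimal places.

SEM = SD · √(1 − ρ) = 12.1 × √0.106 = 12.1 × 0.3256 = 3.939

3.94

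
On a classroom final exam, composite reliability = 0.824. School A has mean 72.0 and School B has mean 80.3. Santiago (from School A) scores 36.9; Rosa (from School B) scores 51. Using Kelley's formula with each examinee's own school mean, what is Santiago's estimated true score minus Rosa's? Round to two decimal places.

T̂_Santiago = 0.824(36.9) + 0.176(72.0) = 43.0776
T̂_Rosa = 0.824(51) + 0.176(80.3) = 56.1568
Difference = 43.0776 − 56.1568 = -13.0792

-13.08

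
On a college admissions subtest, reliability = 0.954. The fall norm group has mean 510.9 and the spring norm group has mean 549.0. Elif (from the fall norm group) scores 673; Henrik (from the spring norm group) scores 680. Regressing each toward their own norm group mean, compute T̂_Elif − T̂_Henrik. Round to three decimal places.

-8.431

T̂_Elif = 0.954(673) + 0.046(510.9) = 665.54340
T̂_Henrik = 0.954(680) + 0.046(549.0) = 673.97400
Difference = 665.54340 − 673.97400 = -8.43060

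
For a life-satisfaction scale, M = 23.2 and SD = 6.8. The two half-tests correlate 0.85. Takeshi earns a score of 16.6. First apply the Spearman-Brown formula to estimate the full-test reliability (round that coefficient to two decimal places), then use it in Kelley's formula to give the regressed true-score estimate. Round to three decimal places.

17.128

Spearman-Brown: ρ = 2r/(1 + r) = 2(0.85)/(1 + 0.85) = 1.700/1.85 = 0.9189 → 0.92
T̂ = ρX + (1 − ρ)μ
  = 0.92 × 16.6 + 0.08 × 23.2
  = 15.272 + 1.856
  = 17.1280
  ≈ 17.128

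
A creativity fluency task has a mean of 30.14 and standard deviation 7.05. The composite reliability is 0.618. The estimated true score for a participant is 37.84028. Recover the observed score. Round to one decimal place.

42.6

T̂ = ρX + (1 − ρ)μ  ⇒  X = (T̂ − (1 − ρ)μ) / ρ
X = (37.84028 − 0.382 × 30.14) / 0.618 = (37.84028 − 11.51348) / 0.618 = 26.32680 / 0.618 = 42.600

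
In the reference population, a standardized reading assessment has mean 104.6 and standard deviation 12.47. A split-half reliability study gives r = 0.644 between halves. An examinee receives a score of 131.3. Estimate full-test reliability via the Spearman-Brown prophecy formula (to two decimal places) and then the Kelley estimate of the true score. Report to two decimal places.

Spearman-Brown: ρ = 2r/(1 + r) = 2(0.644)/(1 + 0.644) = 1.2880/1.644 = 0.7835 → 0.78
Weight the observed score by reliability and the mean by (1 − reliability): T̂ = 0.78·131.3 + 0.22·104.6 = 102.414 + 23.012 = 125.426.

125.43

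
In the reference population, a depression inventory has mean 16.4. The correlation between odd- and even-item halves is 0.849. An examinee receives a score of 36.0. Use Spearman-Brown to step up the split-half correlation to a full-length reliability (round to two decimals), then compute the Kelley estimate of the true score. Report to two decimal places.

34.43

Spearman-Brown: ρ = 2r/(1 + r) = 2(0.849)/(1 + 0.849) = 1.6980/1.849 = 0.9183 → 0.92
T̂ = ρX + (1 − ρ)μ
  = 0.92 × 36.0 + 0.08 × 16.4
  = 33.120 + 1.312
  = 34.432
  ≈ 34.43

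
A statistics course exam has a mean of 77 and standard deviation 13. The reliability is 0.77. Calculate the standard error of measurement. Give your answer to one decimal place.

6.2

SEM = SD · √(1 − ρ) = 13 × √0.23 = 13 × 0.4796 = 6.235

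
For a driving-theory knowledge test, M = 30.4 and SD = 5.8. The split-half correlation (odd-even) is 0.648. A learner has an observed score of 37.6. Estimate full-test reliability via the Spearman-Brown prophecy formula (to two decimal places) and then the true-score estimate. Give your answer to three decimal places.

Spearman-Brown: ρ = 2r/(1 + r) = 2(0.648)/(1 + 0.648) = 1.2960/1.648 = 0.7864 → 0.79
Kelley's formula gives T̂ = 0.79·37.6 + 0.21·30.4 = 29.704 + 6.384 = 36.0880.

36.088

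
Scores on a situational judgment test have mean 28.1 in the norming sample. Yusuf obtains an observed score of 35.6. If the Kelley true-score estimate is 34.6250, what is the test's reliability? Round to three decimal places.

0.870

T̂ = ρX + (1 − ρ)μ  ⇒  T̂ − μ = ρ(X − μ)
ρ = (T̂ − μ)/(X − μ) = (34.6250 − 28.1) / (35.6 − 28.1) = 6.5250 / 7.5 = 0.87000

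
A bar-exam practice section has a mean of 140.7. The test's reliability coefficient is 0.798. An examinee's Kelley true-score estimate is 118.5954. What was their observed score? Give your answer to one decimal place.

T̂ = ρX + (1 − ρ)μ  ⇒  X = (T̂ − (1 − ρ)μ) / ρ
X = (118.5954 − 0.202 × 140.7) / 0.798 = (118.5954 − 28.4214) / 0.798 = 90.1740 / 0.798 = 113.000

113.0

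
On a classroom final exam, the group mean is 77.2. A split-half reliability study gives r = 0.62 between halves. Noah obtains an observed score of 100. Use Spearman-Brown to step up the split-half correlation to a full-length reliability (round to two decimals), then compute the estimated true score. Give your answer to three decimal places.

Spearman-Brown: ρ = 2r/(1 + r) = 2(0.62)/(1 + 0.62) = 1.240/1.62 = 0.7654 → 0.77
T̂ = 0.77(100) + 0.23(77.2) = 77.00 + 17.756 = 94.7560 → 94.756

94.756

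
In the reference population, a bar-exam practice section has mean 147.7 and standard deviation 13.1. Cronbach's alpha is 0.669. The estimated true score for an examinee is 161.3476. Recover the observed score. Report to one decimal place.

T̂ = ρX + (1 − ρ)μ  ⇒  X = (T̂ − (1 − ρ)μ) / ρ
X = (161.3476 − 0.331 × 147.7) / 0.669 = (161.3476 − 48.8887) / 0.669 = 112.4589 / 0.669 = 168.100

168.1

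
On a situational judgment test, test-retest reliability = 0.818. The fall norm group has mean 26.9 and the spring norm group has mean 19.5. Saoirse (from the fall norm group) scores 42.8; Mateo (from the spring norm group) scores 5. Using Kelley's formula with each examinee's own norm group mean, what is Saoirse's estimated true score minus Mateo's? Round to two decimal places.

32.27

T̂_Saoirse = 0.818(42.8) + 0.182(26.9) = 39.9062
T̂_Mateo = 0.818(5) + 0.182(19.5) = 7.6390
Difference = 39.9062 − 7.6390 = 32.2672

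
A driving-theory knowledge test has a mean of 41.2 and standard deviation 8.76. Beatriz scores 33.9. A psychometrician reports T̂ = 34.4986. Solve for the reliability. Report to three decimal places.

T̂ = ρX + (1 − ρ)μ  ⇒  T̂ − μ = ρ(X − μ)
ρ = (T̂ − μ)/(X − μ) = (34.4986 − 41.2) / (33.9 − 41.2) = -6.7014 / -7.3 = 0.91800

0.918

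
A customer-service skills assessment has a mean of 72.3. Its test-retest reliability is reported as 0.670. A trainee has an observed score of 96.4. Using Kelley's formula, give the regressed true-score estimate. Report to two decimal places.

88.45

T̂ = ρX + (1 − ρ)μ
  = 0.670 × 96.4 + 0.330 × 72.3
  = 64.5880 + 23.8590
  = 88.447
  ≈ 88.45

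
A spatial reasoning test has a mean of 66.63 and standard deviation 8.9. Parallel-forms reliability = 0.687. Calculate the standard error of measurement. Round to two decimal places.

4.98

SEM = SD · √(1 − ρ) = 8.9 × √0.313 = 8.9 × 0.5595 = 4.979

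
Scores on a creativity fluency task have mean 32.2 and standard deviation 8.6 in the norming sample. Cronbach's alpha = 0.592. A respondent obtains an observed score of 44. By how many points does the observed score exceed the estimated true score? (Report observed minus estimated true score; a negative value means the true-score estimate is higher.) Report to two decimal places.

T̂ = 0.592(44) + 0.408(32.2) = 26.048 + 13.1376 = 39.1856 → 39.186
X − T̂ = 44 − 39.186 = 4.814 → 4.81

4.81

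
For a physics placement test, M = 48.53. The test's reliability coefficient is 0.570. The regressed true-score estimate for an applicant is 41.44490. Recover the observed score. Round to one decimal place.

T̂ = ρX + (1 − ρ)μ  ⇒  X = (T̂ − (1 − ρ)μ) / ρ
X = (41.44490 − 0.430 × 48.53) / 0.570 = (41.44490 − 20.86790) / 0.570 = 20.57700 / 0.570 = 36.100

36.1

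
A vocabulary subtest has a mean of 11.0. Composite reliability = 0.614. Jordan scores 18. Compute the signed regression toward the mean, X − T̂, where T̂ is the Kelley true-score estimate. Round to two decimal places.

T̂ = 0.614(18) + 0.386(11.0) = 11.052 + 4.2460 = 15.2980 → 15.298
X − T̂ = 18 − 15.298 = 2.702 → 2.70

2.70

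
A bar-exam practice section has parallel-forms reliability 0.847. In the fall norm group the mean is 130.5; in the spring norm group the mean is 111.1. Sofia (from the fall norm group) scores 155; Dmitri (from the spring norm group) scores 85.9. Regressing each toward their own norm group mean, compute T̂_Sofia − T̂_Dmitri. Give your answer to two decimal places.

61.50

T̂_Sofia = 0.847(155) + 0.153(130.5) = 151.2515
T̂_Dmitri = 0.847(85.9) + 0.153(111.1) = 89.7556
Difference = 151.2515 − 89.7556 = 61.4959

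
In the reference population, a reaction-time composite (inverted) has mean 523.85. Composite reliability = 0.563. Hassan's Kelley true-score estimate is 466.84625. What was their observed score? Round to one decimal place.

422.6

T̂ = ρX + (1 − ρ)μ  ⇒  X = (T̂ − (1 − ρ)μ) / ρ
X = (466.84625 − 0.437 × 523.85) / 0.563 = (466.84625 − 228.92245) / 0.563 = 237.92380 / 0.563 = 422.600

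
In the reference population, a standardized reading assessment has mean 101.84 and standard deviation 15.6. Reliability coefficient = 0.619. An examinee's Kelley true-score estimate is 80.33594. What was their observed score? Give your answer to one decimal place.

T̂ = ρX + (1 − ρ)μ  ⇒  X = (T̂ − (1 − ρ)μ) / ρ
X = (80.33594 − 0.381 × 101.84) / 0.619 = (80.33594 − 38.80104) / 0.619 = 41.53490 / 0.619 = 67.100

67.1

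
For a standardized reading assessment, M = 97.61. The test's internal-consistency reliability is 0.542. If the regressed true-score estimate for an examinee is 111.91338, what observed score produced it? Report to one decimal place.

T̂ = ρX + (1 − ρ)μ  ⇒  X = (T̂ − (1 − ρ)μ) / ρ
X = (111.91338 − 0.458 × 97.61) / 0.542 = (111.91338 − 44.70538) / 0.542 = 67.20800 / 0.542 = 124.000

124.0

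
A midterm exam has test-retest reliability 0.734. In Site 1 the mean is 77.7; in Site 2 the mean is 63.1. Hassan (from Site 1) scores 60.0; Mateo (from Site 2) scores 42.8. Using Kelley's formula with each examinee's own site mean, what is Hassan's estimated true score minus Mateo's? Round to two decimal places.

T̂_Hassan = 0.734(60.0) + 0.266(77.7) = 64.7082
T̂_Mateo = 0.734(42.8) + 0.266(63.1) = 48.1998
Difference = 64.7082 − 48.1998 = 16.5084

16.51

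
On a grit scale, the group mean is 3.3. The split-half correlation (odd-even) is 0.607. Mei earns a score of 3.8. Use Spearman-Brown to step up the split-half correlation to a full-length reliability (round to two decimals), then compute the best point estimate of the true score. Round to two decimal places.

3.68

Spearman-Brown: ρ = 2r/(1 + r) = 2(0.607)/(1 + 0.607) = 1.2140/1.607 = 0.7554 → 0.76
Regress the observed score toward the mean by the unreliability: T̂ = 0.76·3.8 + 0.24·3.3 = 2.888 + 0.792 = 3.680.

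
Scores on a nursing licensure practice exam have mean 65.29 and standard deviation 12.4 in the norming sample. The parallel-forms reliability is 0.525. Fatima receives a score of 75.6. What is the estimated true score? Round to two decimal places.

70.70

Kelley's formula gives T̂ = 0.525·75.6 + 0.475·65.29 = 39.6900 + 31.01275 = 70.703.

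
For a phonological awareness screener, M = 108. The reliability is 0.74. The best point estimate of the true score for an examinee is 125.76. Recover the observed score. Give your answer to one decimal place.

T̂ = ρX + (1 − ρ)μ  ⇒  X = (T̂ − (1 − ρ)μ) / ρ
X = (125.76 − 0.26 × 108) / 0.74 = (125.76 − 28.08) / 0.74 = 97.68 / 0.74 = 132.000

132.0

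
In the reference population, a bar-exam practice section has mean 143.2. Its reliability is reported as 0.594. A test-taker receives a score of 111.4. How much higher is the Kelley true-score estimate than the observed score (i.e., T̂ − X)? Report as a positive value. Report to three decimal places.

12.911

Weight the observed score by reliability and the mean by (1 − reliability): T̂ = 0.594·111.4 + 0.406·143.2 = 66.1716 + 58.1392 = 124.31080.
T̂ − X = 124.3108 − 111.4 = 12.9108 → 12.911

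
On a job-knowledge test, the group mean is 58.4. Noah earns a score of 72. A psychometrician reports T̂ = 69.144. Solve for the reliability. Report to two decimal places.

T̂ = ρX + (1 − ρ)μ  ⇒  T̂ − μ = ρ(X − μ)
ρ = (T̂ − μ)/(X − μ) = (69.144 − 58.4) / (72 − 58.4) = 10.744 / 13.6 = 0.7900

0.79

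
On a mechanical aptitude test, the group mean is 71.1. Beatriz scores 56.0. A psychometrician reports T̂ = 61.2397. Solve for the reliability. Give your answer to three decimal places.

T̂ = ρX + (1 − ρ)μ  ⇒  T̂ − μ = ρ(X − μ)
ρ = (T̂ − μ)/(X − μ) = (61.2397 − 71.1) / (56.0 − 71.1) = -9.8603 / -15.1 = 0.65300

0.653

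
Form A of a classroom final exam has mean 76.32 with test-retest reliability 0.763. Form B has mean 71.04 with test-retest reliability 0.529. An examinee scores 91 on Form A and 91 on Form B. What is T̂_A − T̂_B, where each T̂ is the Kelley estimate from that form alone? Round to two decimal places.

T̂_A = 0.763(91) + 0.237(76.32) = 87.5208
T̂_B = 0.529(91) + 0.471(71.04) = 81.5988
T̂_A − T̂_B = 5.9220

5.92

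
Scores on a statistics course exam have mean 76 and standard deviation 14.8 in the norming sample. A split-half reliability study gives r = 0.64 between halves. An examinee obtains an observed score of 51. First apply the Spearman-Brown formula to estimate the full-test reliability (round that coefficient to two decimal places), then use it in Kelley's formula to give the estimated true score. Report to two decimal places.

Spearman-Brown: ρ = 2r/(1 + r) = 2(0.64)/(1 + 0.64) = 1.280/1.64 = 0.7805 → 0.78
Kelley's formula gives T̂ = 0.78·51 + 0.22·76 = 39.78 + 16.72 = 56.500.

56.50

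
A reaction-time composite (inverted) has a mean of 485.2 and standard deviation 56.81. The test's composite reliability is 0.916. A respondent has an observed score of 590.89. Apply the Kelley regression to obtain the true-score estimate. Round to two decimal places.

Regress the observed score toward the mean by the unreliability: T̂ = 0.916·590.89 + 0.084·485.2 = 541.25524 + 40.7568 = 582.012.

582.01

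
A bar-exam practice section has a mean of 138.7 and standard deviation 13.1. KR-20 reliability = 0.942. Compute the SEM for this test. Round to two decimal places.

3.15

SEM = SD · √(1 − ρ) = 13.1 × √0.058 = 13.1 × 0.2408 = 3.155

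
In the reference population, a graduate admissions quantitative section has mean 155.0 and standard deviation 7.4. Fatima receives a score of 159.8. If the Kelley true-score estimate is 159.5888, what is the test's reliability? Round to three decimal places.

T̂ = ρX + (1 − ρ)μ  ⇒  T̂ − μ = ρ(X − μ)
ρ = (T̂ − μ)/(X − μ) = (159.5888 − 155.0) / (159.8 − 155.0) = 4.5888 / 4.8 = 0.95600

0.956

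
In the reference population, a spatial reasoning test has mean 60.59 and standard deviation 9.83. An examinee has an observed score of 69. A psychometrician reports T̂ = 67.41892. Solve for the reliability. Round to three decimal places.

T̂ = ρX + (1 − ρ)μ  ⇒  T̂ − μ = ρ(X − μ)
ρ = (T̂ − μ)/(X − μ) = (67.41892 − 60.59) / (69 − 60.59) = 6.82892 / 8.41 = 0.81200

0.812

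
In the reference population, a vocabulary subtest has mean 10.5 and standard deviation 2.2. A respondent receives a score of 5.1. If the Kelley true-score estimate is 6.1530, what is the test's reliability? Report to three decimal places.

0.805

T̂ = ρX + (1 − ρ)μ  ⇒  T̂ − μ = ρ(X − μ)
ρ = (T̂ − μ)/(X − μ) = (6.1530 − 10.5) / (5.1 − 10.5) = -4.3470 / -5.4 = 0.80500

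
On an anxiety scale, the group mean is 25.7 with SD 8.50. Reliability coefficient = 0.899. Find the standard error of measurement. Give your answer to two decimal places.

2.70

SEM = SD · √(1 − ρ) = 8.50 × √0.101 = 8.50 × 0.3178 = 2.701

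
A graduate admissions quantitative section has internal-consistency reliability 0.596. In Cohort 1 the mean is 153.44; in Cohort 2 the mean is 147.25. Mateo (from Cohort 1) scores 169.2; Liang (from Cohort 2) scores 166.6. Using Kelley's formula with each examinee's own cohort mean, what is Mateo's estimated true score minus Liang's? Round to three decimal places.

T̂_Mateo = 0.596(169.2) + 0.404(153.44) = 162.83296
T̂_Liang = 0.596(166.6) + 0.404(147.25) = 158.78260
Difference = 162.83296 − 158.78260 = 4.05036

4.050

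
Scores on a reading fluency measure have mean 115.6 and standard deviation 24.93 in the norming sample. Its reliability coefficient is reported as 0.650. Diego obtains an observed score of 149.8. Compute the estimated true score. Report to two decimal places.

137.83

T̂ = ρX + (1 − ρ)μ
  = 0.650 × 149.8 + 0.350 × 115.6
  = 97.3700 + 40.4600
  = 137.830
  ≈ 137.83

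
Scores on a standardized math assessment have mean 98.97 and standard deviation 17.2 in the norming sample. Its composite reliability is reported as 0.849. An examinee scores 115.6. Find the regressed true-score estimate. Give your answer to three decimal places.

113.089

Kelley's formula gives T̂ = 0.849·115.6 + 0.151·98.97 = 98.1444 + 14.94447 = 113.0889.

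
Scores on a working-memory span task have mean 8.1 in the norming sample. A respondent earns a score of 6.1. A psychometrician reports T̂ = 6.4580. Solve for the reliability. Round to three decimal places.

0.821

T̂ = ρX + (1 − ρ)μ  ⇒  T̂ − μ = ρ(X − μ)
ρ = (T̂ − μ)/(X − μ) = (6.4580 − 8.1) / (6.1 − 8.1) = -1.6420 / -2.0 = 0.82100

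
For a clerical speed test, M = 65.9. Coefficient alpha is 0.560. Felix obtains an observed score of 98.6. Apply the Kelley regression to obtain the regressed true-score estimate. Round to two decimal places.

Weight the observed score by reliability and the mean by (1 − reliability): T̂ = 0.560·98.6 + 0.440·65.9 = 55.2160 + 28.9960 = 84.212.

84.21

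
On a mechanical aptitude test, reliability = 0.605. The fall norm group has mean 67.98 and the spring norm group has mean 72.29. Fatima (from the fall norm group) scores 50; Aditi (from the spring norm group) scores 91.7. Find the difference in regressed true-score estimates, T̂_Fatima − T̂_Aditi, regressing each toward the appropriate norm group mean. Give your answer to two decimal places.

T̂_Fatima = 0.605(50) + 0.395(67.98) = 57.1021
T̂_Aditi = 0.605(91.7) + 0.395(72.29) = 84.0331
Difference = 57.1021 − 84.0331 = -26.9309

-26.93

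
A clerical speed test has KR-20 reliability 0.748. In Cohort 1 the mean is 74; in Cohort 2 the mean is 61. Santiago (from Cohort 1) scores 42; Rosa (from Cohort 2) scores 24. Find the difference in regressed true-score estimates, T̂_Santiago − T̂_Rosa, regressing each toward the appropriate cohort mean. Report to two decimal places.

16.74

T̂_Santiago = 0.748(42) + 0.252(74) = 50.0640
T̂_Rosa = 0.748(24) + 0.252(61) = 33.3240
Difference = 50.0640 − 33.3240 = 16.7400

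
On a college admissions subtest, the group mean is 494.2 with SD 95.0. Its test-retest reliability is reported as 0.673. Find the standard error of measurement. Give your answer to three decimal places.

SEM = SD · √(1 − ρ) = 95.0 × √0.327 = 95.0 × 0.5718 = 54.3247

54.325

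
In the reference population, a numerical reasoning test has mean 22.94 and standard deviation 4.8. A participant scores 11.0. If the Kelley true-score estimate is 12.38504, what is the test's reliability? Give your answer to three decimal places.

0.884

T̂ = ρX + (1 − ρ)μ  ⇒  T̂ − μ = ρ(X − μ)
ρ = (T̂ − μ)/(X − μ) = (12.38504 − 22.94) / (11.0 − 22.94) = -10.55496 / -11.94 = 0.88400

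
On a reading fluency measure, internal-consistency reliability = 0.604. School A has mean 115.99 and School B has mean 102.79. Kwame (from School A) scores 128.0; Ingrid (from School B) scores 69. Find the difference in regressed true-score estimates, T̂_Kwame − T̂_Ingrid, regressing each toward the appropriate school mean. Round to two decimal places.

T̂_Kwame = 0.604(128.0) + 0.396(115.99) = 123.2440
T̂_Ingrid = 0.604(69) + 0.396(102.79) = 82.3808
Difference = 123.2440 − 82.3808 = 40.8632

40.86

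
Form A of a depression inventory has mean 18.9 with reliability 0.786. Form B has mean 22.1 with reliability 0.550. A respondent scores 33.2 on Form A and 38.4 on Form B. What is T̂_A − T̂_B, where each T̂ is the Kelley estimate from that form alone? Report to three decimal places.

T̂_A = 0.786(33.2) + 0.214(18.9) = 30.13980
T̂_B = 0.550(38.4) + 0.450(22.1) = 31.06500
T̂_A − T̂_B = -0.92520

-0.925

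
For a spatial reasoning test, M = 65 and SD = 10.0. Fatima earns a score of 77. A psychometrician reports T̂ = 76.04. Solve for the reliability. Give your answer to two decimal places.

T̂ = ρX + (1 − ρ)μ  ⇒  T̂ − μ = ρ(X − μ)
ρ = (T̂ − μ)/(X − μ) = (76.04 − 65) / (77 − 65) = 11.04 / 12.0 = 0.9200

0.92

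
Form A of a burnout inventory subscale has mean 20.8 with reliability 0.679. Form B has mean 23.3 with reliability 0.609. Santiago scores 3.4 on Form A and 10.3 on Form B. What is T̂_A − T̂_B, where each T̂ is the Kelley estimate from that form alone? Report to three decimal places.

-6.398

T̂_A = 0.679(3.4) + 0.321(20.8) = 8.98540
T̂_B = 0.609(10.3) + 0.391(23.3) = 15.38300
T̂_A − T̂_B = -6.39760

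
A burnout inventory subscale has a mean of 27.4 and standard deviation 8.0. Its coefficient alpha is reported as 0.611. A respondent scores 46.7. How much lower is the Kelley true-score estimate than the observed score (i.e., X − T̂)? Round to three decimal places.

7.508

T̂ = 0.611(46.7) + 0.389(27.4) = 28.5337 + 10.6586 = 39.19230 → 39.1923
X − T̂ = 46.7 − 39.1923 = 7.5077 → 7.508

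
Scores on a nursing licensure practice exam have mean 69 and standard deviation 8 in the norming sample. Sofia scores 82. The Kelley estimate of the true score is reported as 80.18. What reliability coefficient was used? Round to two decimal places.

0.86

T̂ = ρX + (1 − ρ)μ  ⇒  T̂ − μ = ρ(X − μ)
ρ = (T̂ − μ)/(X − μ) = (80.18 − 69) / (82 − 69) = 11.18 / 13.0 = 0.8600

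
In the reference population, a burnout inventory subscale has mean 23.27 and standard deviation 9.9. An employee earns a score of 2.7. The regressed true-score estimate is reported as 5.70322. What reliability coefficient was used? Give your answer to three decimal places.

T̂ = ρX + (1 − ρ)μ  ⇒  T̂ − μ = ρ(X − μ)
ρ = (T̂ − μ)/(X − μ) = (5.70322 − 23.27) / (2.7 − 23.27) = -17.56678 / -20.57 = 0.85400

0.854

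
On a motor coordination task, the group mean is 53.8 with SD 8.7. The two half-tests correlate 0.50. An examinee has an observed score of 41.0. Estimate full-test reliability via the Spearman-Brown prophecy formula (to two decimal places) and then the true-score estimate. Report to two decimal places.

45.22

Spearman-Brown: ρ = 2r/(1 + r) = 2(0.50)/(1 + 0.50) = 1.000/1.50 = 0.6667 → 0.67
Kelley's formula gives T̂ = 0.67·41.0 + 0.33·53.8 = 27.470 + 17.754 = 45.224.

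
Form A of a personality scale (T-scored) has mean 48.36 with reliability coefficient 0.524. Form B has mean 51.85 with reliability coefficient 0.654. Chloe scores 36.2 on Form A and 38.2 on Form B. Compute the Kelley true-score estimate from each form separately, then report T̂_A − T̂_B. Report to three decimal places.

T̂_A = 0.524(36.2) + 0.476(48.36) = 41.98816
T̂_B = 0.654(38.2) + 0.346(51.85) = 42.92290
T̂_A − T̂_B = -0.93474

-0.935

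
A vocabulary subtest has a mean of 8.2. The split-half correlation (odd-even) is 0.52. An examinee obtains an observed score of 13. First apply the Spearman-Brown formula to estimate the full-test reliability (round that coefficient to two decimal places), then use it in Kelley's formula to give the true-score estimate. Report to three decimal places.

11.464

Spearman-Brown: ρ = 2r/(1 + r) = 2(0.52)/(1 + 0.52) = 1.040/1.52 = 0.6842 → 0.68
T̂ = 0.68(13) + 0.32(8.2) = 8.84 + 2.624 = 11.4640 → 11.464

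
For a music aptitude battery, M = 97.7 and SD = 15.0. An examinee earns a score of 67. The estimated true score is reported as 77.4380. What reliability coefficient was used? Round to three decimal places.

0.660

T̂ = ρX + (1 − ρ)μ  ⇒  T̂ − μ = ρ(X − μ)
ρ = (T̂ − μ)/(X − μ) = (77.4380 − 97.7) / (67 − 97.7) = -20.2620 / -30.7 = 0.66000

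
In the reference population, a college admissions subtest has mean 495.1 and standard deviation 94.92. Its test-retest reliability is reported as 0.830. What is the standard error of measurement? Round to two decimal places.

39.14

SEM = SD · √(1 − ρ) = 94.92 × √0.170 = 94.92 × 0.4123 = 39.137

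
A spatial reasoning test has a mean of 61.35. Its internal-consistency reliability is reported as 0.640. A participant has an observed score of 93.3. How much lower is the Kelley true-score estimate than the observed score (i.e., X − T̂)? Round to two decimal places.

Weight the observed score by reliability and the mean by (1 − reliability): T̂ = 0.640·93.3 + 0.360·61.35 = 59.7120 + 22.08600 = 81.7980.
X − T̂ = 93.3 − 81.798 = 11.502 → 11.50

11.50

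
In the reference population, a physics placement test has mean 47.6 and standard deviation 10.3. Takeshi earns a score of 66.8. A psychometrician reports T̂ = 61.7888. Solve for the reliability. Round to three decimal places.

0.739

T̂ = ρX + (1 − ρ)μ  ⇒  T̂ − μ = ρ(X − μ)
ρ = (T̂ − μ)/(X − μ) = (61.7888 − 47.6) / (66.8 − 47.6) = 14.1888 / 19.2 = 0.73900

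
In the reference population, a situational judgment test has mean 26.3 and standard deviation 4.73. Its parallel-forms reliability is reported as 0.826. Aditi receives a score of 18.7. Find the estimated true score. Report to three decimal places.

T̂ = ρX + (1 − ρ)μ
  = 0.826 × 18.7 + 0.174 × 26.3
  = 15.4462 + 4.5762
  = 20.0224
  ≈ 20.022

20.022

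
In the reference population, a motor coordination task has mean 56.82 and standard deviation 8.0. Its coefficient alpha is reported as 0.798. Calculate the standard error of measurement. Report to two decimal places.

SEM = SD · √(1 − ρ) = 8.0 × √0.202 = 8.0 × 0.4494 = 3.596

3.60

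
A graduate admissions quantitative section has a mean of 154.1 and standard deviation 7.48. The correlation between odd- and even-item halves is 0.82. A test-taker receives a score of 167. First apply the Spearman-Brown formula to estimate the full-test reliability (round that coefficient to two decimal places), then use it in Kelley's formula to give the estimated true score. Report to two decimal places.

Spearman-Brown: ρ = 2r/(1 + r) = 2(0.82)/(1 + 0.82) = 1.640/1.82 = 0.9011 → 0.90
Weight the observed score by reliability and the mean by (1 − reliability): T̂ = 0.90·167 + 0.10·154.1 = 150.30 + 15.410 = 165.710.

165.71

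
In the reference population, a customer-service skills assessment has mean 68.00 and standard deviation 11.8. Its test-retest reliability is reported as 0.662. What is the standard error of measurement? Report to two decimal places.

SEM = SD · √(1 − ρ) = 11.8 × √0.338 = 11.8 × 0.5814 = 6.860

6.86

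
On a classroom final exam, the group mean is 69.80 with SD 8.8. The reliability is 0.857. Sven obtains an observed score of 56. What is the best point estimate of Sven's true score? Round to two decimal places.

T̂ = 0.857(56) + 0.143(69.80) = 47.992 + 9.98140 = 57.973 → 57.97

57.97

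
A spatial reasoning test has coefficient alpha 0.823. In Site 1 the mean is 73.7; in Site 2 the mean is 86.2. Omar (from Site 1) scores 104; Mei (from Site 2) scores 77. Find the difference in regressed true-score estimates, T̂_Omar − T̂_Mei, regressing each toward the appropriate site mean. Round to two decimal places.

T̂_Omar = 0.823(104) + 0.177(73.7) = 98.6369
T̂_Mei = 0.823(77) + 0.177(86.2) = 78.6284
Difference = 98.6369 − 78.6284 = 20.0085

20.01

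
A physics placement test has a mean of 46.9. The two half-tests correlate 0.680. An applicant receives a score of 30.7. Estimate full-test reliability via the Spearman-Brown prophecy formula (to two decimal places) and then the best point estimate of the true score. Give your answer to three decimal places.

Spearman-Brown: ρ = 2r/(1 + r) = 2(0.680)/(1 + 0.680) = 1.3600/1.680 = 0.8095 → 0.81
T̂ = 0.81(30.7) + 0.19(46.9) = 24.867 + 8.911 = 33.7780 → 33.778

33.778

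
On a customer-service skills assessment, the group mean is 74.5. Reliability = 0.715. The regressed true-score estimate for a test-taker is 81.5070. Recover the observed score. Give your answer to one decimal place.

T̂ = ρX + (1 − ρ)μ  ⇒  X = (T̂ − (1 − ρ)μ) / ρ
X = (81.5070 − 0.285 × 74.5) / 0.715 = (81.5070 − 21.2325) / 0.715 = 60.2745 / 0.715 = 84.300

84.3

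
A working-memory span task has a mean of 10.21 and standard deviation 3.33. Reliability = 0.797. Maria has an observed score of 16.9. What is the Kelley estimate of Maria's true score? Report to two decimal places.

T̂ = ρX + (1 − ρ)μ
  = 0.797 × 16.9 + 0.203 × 10.21
  = 13.4693 + 2.07263
  = 15.542
  ≈ 15.54

15.54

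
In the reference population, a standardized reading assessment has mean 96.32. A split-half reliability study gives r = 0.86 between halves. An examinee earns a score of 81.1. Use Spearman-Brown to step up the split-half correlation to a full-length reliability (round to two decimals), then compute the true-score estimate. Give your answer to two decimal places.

Spearman-Brown: ρ = 2r/(1 + r) = 2(0.86)/(1 + 0.86) = 1.720/1.86 = 0.9247 → 0.92
T̂ = ρX + (1 − ρ)μ
  = 0.92 × 81.1 + 0.08 × 96.32
  = 74.612 + 7.7056
  = 82.318
  ≈ 82.32

82.32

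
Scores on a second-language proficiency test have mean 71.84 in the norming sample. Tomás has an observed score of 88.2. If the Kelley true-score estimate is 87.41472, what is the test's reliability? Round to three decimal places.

0.952

T̂ = ρX + (1 − ρ)μ  ⇒  T̂ − μ = ρ(X − μ)
ρ = (T̂ − μ)/(X − μ) = (87.41472 − 71.84) / (88.2 − 71.84) = 15.57472 / 16.36 = 0.95200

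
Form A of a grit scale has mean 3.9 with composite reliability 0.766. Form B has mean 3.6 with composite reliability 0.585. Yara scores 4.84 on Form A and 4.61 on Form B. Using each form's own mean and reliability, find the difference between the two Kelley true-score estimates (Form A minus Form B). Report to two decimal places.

0.43

T̂_A = 0.766(4.84) + 0.234(3.9) = 4.6200
T̂_B = 0.585(4.61) + 0.415(3.6) = 4.1909
T̂_A − T̂_B = 0.4292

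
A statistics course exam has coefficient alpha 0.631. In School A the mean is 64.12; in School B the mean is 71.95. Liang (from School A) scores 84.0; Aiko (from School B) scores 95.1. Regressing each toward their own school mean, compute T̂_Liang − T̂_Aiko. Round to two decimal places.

T̂_Liang = 0.631(84.0) + 0.369(64.12) = 76.6643
T̂_Aiko = 0.631(95.1) + 0.369(71.95) = 86.5576
Difference = 76.6643 − 86.5576 = -9.8934

-9.89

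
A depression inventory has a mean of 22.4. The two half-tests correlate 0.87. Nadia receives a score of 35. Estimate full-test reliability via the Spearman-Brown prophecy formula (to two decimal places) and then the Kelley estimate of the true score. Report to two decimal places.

34.12

Spearman-Brown: ρ = 2r/(1 + r) = 2(0.87)/(1 + 0.87) = 1.740/1.87 = 0.9305 → 0.93
T̂ = 0.93(35) + 0.07(22.4) = 32.55 + 1.568 = 34.118 → 34.12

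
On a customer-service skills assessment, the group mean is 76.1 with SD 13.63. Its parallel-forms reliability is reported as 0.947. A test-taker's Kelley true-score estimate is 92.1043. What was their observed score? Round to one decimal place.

T̂ = ρX + (1 − ρ)μ  ⇒  X = (T̂ − (1 − ρ)μ) / ρ
X = (92.1043 − 0.053 × 76.1) / 0.947 = (92.1043 − 4.0333) / 0.947 = 88.0710 / 0.947 = 93.000

93.0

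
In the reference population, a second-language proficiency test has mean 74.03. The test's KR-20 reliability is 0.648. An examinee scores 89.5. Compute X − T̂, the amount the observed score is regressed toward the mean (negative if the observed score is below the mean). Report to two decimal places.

5.45

T̂ = 0.648(89.5) + 0.352(74.03) = 57.9960 + 26.05856 = 84.0546 → 84.055
X − T̂ = 89.5 − 84.055 = 5.445 → 5.45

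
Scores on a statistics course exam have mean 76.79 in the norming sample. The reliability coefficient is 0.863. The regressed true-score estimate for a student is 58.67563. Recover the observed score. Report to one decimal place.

55.8

T̂ = ρX + (1 − ρ)μ  ⇒  X = (T̂ − (1 − ρ)μ) / ρ
X = (58.67563 − 0.137 × 76.79) / 0.863 = (58.67563 − 10.52023) / 0.863 = 48.15540 / 0.863 = 55.800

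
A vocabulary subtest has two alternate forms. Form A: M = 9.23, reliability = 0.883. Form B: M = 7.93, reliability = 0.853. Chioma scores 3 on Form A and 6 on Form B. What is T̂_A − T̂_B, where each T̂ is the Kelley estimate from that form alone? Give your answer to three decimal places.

-2.555

T̂_A = 0.883(3) + 0.117(9.23) = 3.72891
T̂_B = 0.853(6) + 0.147(7.93) = 6.28371
T̂_A − T̂_B = -2.55480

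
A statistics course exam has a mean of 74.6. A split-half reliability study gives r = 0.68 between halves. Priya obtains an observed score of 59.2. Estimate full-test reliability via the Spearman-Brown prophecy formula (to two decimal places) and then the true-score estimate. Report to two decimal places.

62.13

Spearman-Brown: ρ = 2r/(1 + r) = 2(0.68)/(1 + 0.68) = 1.360/1.68 = 0.8095 → 0.81
Kelley's formula gives T̂ = 0.81·59.2 + 0.19·74.6 = 47.952 + 14.174 = 62.126.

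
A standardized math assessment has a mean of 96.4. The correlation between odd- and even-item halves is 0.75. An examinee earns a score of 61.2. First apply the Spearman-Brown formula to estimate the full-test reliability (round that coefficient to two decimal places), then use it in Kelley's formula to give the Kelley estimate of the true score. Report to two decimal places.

Spearman-Brown: ρ = 2r/(1 + r) = 2(0.75)/(1 + 0.75) = 1.500/1.75 = 0.8571 → 0.86
Weight the observed score by reliability and the mean by (1 − reliability): T̂ = 0.86·61.2 + 0.14·96.4 = 52.632 + 13.496 = 66.128.

66.13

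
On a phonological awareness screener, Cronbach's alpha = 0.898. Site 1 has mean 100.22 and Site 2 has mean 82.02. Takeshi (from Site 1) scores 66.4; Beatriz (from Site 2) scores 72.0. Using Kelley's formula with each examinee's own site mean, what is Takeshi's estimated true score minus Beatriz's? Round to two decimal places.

T̂_Takeshi = 0.898(66.4) + 0.102(100.22) = 69.8496
T̂_Beatriz = 0.898(72.0) + 0.102(82.02) = 73.0220
Difference = 69.8496 − 73.0220 = -3.1724

-3.17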